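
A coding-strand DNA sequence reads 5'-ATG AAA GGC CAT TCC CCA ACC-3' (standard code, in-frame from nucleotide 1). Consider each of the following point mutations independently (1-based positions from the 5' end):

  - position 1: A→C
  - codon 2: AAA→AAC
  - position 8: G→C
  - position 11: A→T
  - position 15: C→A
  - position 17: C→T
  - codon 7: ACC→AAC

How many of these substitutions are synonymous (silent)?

1

Codon 1: ATG (Met) → CTG (Leu) — missense.
Codon 2: AAA (Lys) → AAC (Asn) — missense.
Codon 3: GGC (Gly) → GCC (Ala) — missense.
Codon 4: CAT (His) → CTT (Leu) — missense.
Codon 5: TCC (Ser) → TCA (Ser) — synonymous.
Codon 6: CCA (Pro) → CTA (Leu) — missense.
Codon 7: ACC (Thr) → AAC (Asn) — missense.
Synonymous: 1 of 7.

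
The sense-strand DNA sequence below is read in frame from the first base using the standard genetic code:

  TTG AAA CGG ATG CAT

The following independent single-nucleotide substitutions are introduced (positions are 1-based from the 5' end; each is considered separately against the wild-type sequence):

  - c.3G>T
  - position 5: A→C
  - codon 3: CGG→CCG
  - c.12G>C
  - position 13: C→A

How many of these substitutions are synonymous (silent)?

0

Codon 1: TTG (Leu) → TTT (Phe) — missense.
Codon 2: AAA (Lys) → ACA (Thr) — missense.
Codon 3: CGG (Arg) → CCG (Pro) — missense.
Codon 4: ATG (Met) → ATC (Ile) — missense.
Codon 5: CAT (His) → AAT (Asn) — missense.
Synonymous: 0 of 5.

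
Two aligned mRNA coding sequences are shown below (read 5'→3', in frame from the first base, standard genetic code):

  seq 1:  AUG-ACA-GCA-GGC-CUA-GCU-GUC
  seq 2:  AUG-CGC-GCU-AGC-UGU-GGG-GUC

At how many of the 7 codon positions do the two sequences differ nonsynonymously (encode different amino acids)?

Codon 1: AUG Met / AUG Met — identical.
Codon 2: ACA Thr / CGC Arg — nonsynonymous.
Codon 3: GCA Ala / GCU Ala — synonymous.
Codon 4: GGC Gly / AGC Ser — nonsynonymous.
Codon 5: CUA Leu / UGU Cys — nonsynonymous.
Codon 6: GCU Ala / GGG Gly — nonsynonymous.
Codon 7: GUC Val / GUC Val — identical.
Nonsynonymous differences: 4.

4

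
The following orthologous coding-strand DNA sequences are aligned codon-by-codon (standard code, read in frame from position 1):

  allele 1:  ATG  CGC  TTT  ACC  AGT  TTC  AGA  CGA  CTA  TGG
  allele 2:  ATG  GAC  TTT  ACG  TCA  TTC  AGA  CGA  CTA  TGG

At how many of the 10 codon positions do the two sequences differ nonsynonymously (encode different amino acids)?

1

Codon 1: ATG Met / ATG Met — identical.
Codon 2: CGC Arg / GAC Asp — nonsynonymous.
Codon 3: TTT Phe / TTT Phe — identical.
Codon 4: ACC Thr / ACG Thr — synonymous.
Codon 5: AGT Ser / TCA Ser — synonymous.
Codon 6: TTC Phe / TTC Phe — identical.
Codon 7: AGA Arg / AGA Arg — identical.
Codon 8: CGA Arg / CGA Arg — identical.
Codon 9: CTA Leu / CTA Leu — identical.
Codon 10: TGG Trp / TGG Trp — identical.
Nonsynonymous differences: 1.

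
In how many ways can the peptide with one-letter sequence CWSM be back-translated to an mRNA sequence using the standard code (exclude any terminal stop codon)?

Cys: 2 codons.
Trp: 1 codon.
Ser: 6 codons.
Met: 1 codon.
2 × 1 × 6 × 1 = 12.

12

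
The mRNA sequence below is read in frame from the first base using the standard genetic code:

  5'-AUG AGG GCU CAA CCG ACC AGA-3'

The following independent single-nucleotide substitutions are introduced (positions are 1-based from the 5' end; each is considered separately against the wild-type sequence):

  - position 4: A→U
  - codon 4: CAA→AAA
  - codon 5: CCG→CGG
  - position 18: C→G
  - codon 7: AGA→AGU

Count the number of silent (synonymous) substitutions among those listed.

Codon 2: AGG (Arg) → UGG (Trp) — missense.
Codon 4: CAA (Gln) → AAA (Lys) — missense.
Codon 5: CCG (Pro) → CGG (Arg) — missense.
Codon 6: ACC (Thr) → ACG (Thr) — synonymous.
Codon 7: AGA (Arg) → AGU (Ser) — missense.
Synonymous: 1 of 5.

1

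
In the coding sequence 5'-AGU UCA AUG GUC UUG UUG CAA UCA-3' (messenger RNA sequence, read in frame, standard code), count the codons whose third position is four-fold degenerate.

3

Codon 1 AGU (Ser): third position 2-fold.
Codon 2 UCA (Ser): third position 4-fold.
Codon 3 AUG (Met): third position 1-fold.
Codon 4 GUC (Val): third position 4-fold.
Codon 5 UUG (Leu): third position 2-fold.
Codon 6 UUG (Leu): third position 2-fold.
Codon 7 CAA (Gln): third position 2-fold.
Codon 8 UCA (Ser): third position 4-fold.
Four-fold degenerate third positions: 3.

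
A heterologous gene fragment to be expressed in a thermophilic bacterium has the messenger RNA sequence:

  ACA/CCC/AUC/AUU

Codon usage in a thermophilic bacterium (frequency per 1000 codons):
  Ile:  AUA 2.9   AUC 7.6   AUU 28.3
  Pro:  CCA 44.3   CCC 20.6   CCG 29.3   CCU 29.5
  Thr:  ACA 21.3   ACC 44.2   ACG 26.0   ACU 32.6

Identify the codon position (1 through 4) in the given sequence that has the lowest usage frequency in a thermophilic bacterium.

Codon 1 ACA (Thr): 21.3 per 1000.
Codon 2 CCC (Pro): 20.6 per 1000.
Codon 3 AUC (Ile): 7.6 per 1000.
Codon 4 AUU (Ile): 28.3 per 1000.
Lowest frequency is 7.6 at codon 3.

3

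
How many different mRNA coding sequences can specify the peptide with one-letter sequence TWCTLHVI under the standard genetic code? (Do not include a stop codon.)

4608

Thr: 4 codons.
Trp: 1 codon.
Cys: 2 codons.
Thr: 4 codons.
Leu: 6 codons.
His: 2 codons.
Val: 4 codons.
Ile: 3 codons.
4 × 1 × 2 × 4 × 6 × 2 × 4 × 3 = 4608.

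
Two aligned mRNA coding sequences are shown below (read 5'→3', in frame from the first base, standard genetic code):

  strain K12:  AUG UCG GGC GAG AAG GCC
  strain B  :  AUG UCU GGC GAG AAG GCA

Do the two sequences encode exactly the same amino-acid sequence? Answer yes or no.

Codon 1: AUG Met / AUG Met — identical.
Codon 2: UCG Ser / UCU Ser — synonymous.
Codon 3: GGC Gly / GGC Gly — identical.
Codon 4: GAG Glu / GAG Glu — identical.
Codon 5: AAG Lys / AAG Lys — identical.
Codon 6: GCC Ala / GCA Ala — synonymous.
Nonsynonymous differences: 0 → same protein.

yes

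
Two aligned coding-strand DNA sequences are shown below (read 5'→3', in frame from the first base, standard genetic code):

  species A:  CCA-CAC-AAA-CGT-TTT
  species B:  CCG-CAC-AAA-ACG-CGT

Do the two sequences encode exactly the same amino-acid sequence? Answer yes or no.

no

Codon 1: CCA Pro / CCG Pro — synonymous.
Codon 2: CAC His / CAC His — identical.
Codon 3: AAA Lys / AAA Lys — identical.
Codon 4: CGT Arg / ACG Thr — nonsynonymous.
Codon 5: TTT Phe / CGT Arg — nonsynonymous.
Nonsynonymous differences: 2 → different protein.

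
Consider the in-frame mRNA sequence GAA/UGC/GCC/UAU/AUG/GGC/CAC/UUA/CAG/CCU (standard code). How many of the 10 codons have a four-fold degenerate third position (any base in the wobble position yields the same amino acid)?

Codon 1 GAA (Glu): third position 2-fold.
Codon 2 UGC (Cys): third position 2-fold.
Codon 3 GCC (Ala): third position 4-fold.
Codon 4 UAU (Tyr): third position 2-fold.
Codon 5 AUG (Met): third position 1-fold.
Codon 6 GGC (Gly): third position 4-fold.
Codon 7 CAC (His): third position 2-fold.
Codon 8 UUA (Leu): third position 2-fold.
Codon 9 CAG (Gln): third position 2-fold.
Codon 10 CCU (Pro): third position 4-fold.
Four-fold degenerate third positions: 3.

3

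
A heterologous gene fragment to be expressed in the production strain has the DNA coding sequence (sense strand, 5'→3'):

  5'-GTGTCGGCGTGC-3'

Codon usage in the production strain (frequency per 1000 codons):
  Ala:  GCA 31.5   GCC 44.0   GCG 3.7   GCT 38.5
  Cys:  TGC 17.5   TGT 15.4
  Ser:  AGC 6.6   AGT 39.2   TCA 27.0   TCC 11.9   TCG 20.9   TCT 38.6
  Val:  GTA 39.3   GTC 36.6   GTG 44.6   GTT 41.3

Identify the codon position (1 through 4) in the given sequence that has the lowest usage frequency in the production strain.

Codon 1 GTG (Val): 44.6 per 1000.
Codon 2 TCG (Ser): 20.9 per 1000.
Codon 3 GCG (Ala): 3.7 per 1000.
Codon 4 TGC (Cys): 17.5 per 1000.
Lowest frequency is 3.7 at codon 3.

3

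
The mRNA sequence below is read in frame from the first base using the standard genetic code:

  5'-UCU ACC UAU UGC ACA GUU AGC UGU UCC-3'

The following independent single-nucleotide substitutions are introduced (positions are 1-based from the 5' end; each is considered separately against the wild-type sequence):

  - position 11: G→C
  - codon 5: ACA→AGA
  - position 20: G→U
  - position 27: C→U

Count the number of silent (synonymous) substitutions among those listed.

1

Codon 4: UGC (Cys) → UCC (Ser) — missense.
Codon 5: ACA (Thr) → AGA (Arg) — missense.
Codon 7: AGC (Ser) → AUC (Ile) — missense.
Codon 9: UCC (Ser) → UCU (Ser) — synonymous.
Synonymous: 1 of 4.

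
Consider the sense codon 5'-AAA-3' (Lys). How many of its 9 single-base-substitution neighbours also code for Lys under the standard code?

Position 1: none → 0 synonymous.
Position 2: none → 0 synonymous.
Position 3: AAG → 1 synonymous.
Total: 0 + 0 + 1 = 1.

1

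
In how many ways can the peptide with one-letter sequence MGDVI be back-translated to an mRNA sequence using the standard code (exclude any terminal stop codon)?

96

Met: 1 codon.
Gly: 4 codons.
Asp: 2 codons.
Val: 4 codons.
Ile: 3 codons.
1 × 4 × 2 × 4 × 3 = 96.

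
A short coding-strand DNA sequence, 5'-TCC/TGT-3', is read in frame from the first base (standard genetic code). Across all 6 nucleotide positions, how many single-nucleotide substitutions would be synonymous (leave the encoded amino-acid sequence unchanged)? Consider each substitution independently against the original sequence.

Codon 1 (TCC, Ser): 3 synonymous substitutions.
Codon 2 (TGT, Cys): 1 synonymous substitution.
Total: 3 + 1 = 4.

4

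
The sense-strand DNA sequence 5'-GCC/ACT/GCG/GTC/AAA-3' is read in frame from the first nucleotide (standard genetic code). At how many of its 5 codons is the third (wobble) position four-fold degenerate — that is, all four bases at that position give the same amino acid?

Codon 1 GCC (Ala): third position 4-fold.
Codon 2 ACT (Thr): third position 4-fold.
Codon 3 GCG (Ala): third position 4-fold.
Codon 4 GTC (Val): third position 4-fold.
Codon 5 AAA (Lys): third position 2-fold.
Four-fold degenerate third positions: 4.

4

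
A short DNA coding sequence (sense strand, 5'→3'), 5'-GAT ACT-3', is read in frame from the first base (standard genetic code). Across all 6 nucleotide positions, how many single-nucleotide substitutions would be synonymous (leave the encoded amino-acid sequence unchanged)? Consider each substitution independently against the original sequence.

Codon 1 (GAT, Asp): 1 synonymous substitution.
Codon 2 (ACT, Thr): 3 synonymous substitutions.
Total: 1 + 3 = 4.

4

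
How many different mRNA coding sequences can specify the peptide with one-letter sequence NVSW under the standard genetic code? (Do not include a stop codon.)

Asn: 2 codons.
Val: 4 codons.
Ser: 6 codons.
Trp: 1 codon.
2 × 4 × 6 × 1 = 48.

48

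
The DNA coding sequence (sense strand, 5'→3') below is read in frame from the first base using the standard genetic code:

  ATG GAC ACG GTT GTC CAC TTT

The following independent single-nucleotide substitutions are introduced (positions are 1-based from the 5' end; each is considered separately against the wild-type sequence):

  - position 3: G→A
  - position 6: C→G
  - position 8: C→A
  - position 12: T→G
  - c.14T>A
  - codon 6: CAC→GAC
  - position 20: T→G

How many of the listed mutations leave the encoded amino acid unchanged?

Codon 1: ATG (Met) → ATA (Ile) — missense.
Codon 2: GAC (Asp) → GAG (Glu) — missense.
Codon 3: ACG (Thr) → AAG (Lys) — missense.
Codon 4: GTT (Val) → GTG (Val) — synonymous.
Codon 5: GTC (Val) → GAC (Asp) — missense.
Codon 6: CAC (His) → GAC (Asp) — missense.
Codon 7: TTT (Phe) → TGT (Cys) — missense.
Synonymous: 1 of 7.

1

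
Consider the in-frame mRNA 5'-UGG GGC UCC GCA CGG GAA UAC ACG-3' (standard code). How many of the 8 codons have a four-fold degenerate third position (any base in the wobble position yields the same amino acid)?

5

Codon 1 UGG (Trp): third position 1-fold.
Codon 2 GGC (Gly): third position 4-fold.
Codon 3 UCC (Ser): third position 4-fold.
Codon 4 GCA (Ala): third position 4-fold.
Codon 5 CGG (Arg): third position 4-fold.
Codon 6 GAA (Glu): third position 2-fold.
Codon 7 UAC (Tyr): third position 2-fold.
Codon 8 ACG (Thr): third position 4-fold.
Four-fold degenerate third positions: 5.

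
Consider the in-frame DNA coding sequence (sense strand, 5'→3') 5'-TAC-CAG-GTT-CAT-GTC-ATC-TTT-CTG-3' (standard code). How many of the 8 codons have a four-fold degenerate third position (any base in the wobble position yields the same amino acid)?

Codon 1 TAC (Tyr): third position 2-fold.
Codon 2 CAG (Gln): third position 2-fold.
Codon 3 GTT (Val): third position 4-fold.
Codon 4 CAT (His): third position 2-fold.
Codon 5 GTC (Val): third position 4-fold.
Codon 6 ATC (Ile): third position 3-fold.
Codon 7 TTT (Phe): third position 2-fold.
Codon 8 CTG (Leu): third position 4-fold.
Four-fold degenerate third positions: 3.

3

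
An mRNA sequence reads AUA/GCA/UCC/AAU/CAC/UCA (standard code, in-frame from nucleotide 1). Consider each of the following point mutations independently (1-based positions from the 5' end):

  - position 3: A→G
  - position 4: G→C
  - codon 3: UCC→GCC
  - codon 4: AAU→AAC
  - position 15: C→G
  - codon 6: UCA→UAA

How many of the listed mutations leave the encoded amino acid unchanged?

1

Codon 1: AUA (Ile) → AUG (Met) — missense.
Codon 2: GCA (Ala) → CCA (Pro) — missense.
Codon 3: UCC (Ser) → GCC (Ala) — missense.
Codon 4: AAU (Asn) → AAC (Asn) — synonymous.
Codon 5: CAC (His) → CAG (Gln) — missense.
Codon 6: UCA (Ser) → UAA (Stop) — nonsense.
Synonymous: 1 of 6.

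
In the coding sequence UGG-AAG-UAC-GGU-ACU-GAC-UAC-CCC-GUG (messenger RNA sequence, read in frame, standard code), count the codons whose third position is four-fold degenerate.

4

Codon 1 UGG (Trp): third position 1-fold.
Codon 2 AAG (Lys): third position 2-fold.
Codon 3 UAC (Tyr): third position 2-fold.
Codon 4 GGU (Gly): third position 4-fold.
Codon 5 ACU (Thr): third position 4-fold.
Codon 6 GAC (Asp): third position 2-fold.
Codon 7 UAC (Tyr): third position 2-fold.
Codon 8 CCC (Pro): third position 4-fold.
Codon 9 GUG (Val): third position 4-fold.
Four-fold degenerate third positions: 4.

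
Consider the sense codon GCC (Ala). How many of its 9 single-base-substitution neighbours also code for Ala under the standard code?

Position 1: none → 0 synonymous.
Position 2: none → 0 synonymous.
Position 3: GCT, GCA, GCG → 3 synonymous.
Total: 0 + 0 + 3 = 3.

3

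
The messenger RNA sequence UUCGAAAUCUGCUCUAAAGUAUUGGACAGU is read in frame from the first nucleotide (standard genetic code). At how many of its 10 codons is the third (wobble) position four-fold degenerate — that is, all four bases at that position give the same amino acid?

2

Codon 1 UUC (Phe): third position 2-fold.
Codon 2 GAA (Glu): third position 2-fold.
Codon 3 AUC (Ile): third position 3-fold.
Codon 4 UGC (Cys): third position 2-fold.
Codon 5 UCU (Ser): third position 4-fold.
Codon 6 AAA (Lys): third position 2-fold.
Codon 7 GUA (Val): third position 4-fold.
Codon 8 UUG (Leu): third position 2-fold.
Codon 9 GAC (Asp): third position 2-fold.
Codon 10 AGU (Ser): third position 2-fold.
Four-fold degenerate third positions: 2.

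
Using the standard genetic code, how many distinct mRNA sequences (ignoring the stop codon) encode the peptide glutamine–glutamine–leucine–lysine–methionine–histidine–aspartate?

192

Gln: 2 codons.
Gln: 2 codons.
Leu: 6 codons.
Lys: 2 codons.
Met: 1 codon.
His: 2 codons.
Asp: 2 codons.
2 × 2 × 6 × 2 × 1 × 2 × 2 = 192.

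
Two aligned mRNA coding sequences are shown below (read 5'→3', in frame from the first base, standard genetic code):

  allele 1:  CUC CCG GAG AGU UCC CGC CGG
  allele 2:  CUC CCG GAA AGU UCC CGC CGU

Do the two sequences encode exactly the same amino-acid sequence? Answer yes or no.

yes

Codon 1: CUC Leu / CUC Leu — identical.
Codon 2: CCG Pro / CCG Pro — identical.
Codon 3: GAG Glu / GAA Glu — synonymous.
Codon 4: AGU Ser / AGU Ser — identical.
Codon 5: UCC Ser / UCC Ser — identical.
Codon 6: CGC Arg / CGC Arg — identical.
Codon 7: CGG Arg / CGU Arg — synonymous.
Nonsynonymous differences: 0 → same protein.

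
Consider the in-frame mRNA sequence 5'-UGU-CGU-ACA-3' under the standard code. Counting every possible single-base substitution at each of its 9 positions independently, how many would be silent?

7

Codon 1 (UGU, Cys): 1 synonymous substitution.
Codon 2 (CGU, Arg): 3 synonymous substitutions.
Codon 3 (ACA, Thr): 3 synonymous substitutions.
Total: 1 + 3 + 3 = 7.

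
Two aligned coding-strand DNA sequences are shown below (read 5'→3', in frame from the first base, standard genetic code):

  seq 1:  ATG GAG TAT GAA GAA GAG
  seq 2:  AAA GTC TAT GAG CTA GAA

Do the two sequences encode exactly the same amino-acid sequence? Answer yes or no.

Codon 1: ATG Met / AAA Lys — nonsynonymous.
Codon 2: GAG Glu / GTC Val — nonsynonymous.
Codon 3: TAT Tyr / TAT Tyr — identical.
Codon 4: GAA Glu / GAG Glu — synonymous.
Codon 5: GAA Glu / CTA Leu — nonsynonymous.
Codon 6: GAG Glu / GAA Glu — synonymous.
Nonsynonymous differences: 3 → different protein.

no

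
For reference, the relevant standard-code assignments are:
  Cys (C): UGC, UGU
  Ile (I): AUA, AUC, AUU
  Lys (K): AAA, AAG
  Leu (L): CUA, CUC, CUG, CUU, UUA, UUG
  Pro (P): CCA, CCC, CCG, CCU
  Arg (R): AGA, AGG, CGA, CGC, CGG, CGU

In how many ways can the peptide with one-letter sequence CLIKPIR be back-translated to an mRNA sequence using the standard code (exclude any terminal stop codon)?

Cys: 2 codons.
Leu: 6 codons.
Ile: 3 codons.
Lys: 2 codons.
Pro: 4 codons.
Ile: 3 codons.
Arg: 6 codons.
2 × 6 × 3 × 2 × 4 × 3 × 6 = 5184.

5184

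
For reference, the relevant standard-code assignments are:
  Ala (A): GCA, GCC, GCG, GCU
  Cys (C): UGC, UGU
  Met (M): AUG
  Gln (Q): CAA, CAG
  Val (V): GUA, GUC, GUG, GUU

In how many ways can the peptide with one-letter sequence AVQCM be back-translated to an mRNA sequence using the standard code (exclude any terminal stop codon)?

64

Ala: 4 codons.
Val: 4 codons.
Gln: 2 codons.
Cys: 2 codons.
Met: 1 codon.
4 × 4 × 2 × 2 × 1 = 64.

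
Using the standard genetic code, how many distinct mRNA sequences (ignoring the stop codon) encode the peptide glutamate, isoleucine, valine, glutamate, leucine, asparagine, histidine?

1152

Glu: 2 codons.
Ile: 3 codons.
Val: 4 codons.
Glu: 2 codons.
Leu: 6 codons.
Asn: 2 codons.
His: 2 codons.
2 × 3 × 4 × 2 × 6 × 2 × 2 = 1152.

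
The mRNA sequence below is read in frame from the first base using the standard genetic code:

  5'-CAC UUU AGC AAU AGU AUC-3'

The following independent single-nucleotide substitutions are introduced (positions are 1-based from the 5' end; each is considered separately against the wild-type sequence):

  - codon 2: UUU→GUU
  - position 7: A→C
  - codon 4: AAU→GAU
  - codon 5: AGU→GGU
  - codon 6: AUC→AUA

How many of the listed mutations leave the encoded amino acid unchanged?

1

Codon 2: UUU (Phe) → GUU (Val) — missense.
Codon 3: AGC (Ser) → CGC (Arg) — missense.
Codon 4: AAU (Asn) → GAU (Asp) — missense.
Codon 5: AGU (Ser) → GGU (Gly) — missense.
Codon 6: AUC (Ile) → AUA (Ile) — synonymous.
Synonymous: 1 of 5.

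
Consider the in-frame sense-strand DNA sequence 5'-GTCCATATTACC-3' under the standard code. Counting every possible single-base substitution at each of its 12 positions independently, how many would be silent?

Codon 1 (GTC, Val): 3 synonymous substitutions.
Codon 2 (CAT, His): 1 synonymous substitution.
Codon 3 (ATT, Ile): 2 synonymous substitutions.
Codon 4 (ACC, Thr): 3 synonymous substitutions.
Total: 3 + 1 + 2 + 3 = 9.

9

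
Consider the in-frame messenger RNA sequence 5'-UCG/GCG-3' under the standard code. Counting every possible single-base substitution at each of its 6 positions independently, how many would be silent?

6

Codon 1 (UCG, Ser): 3 synonymous substitutions.
Codon 2 (GCG, Ala): 3 synonymous substitutions.
Total: 3 + 3 = 6.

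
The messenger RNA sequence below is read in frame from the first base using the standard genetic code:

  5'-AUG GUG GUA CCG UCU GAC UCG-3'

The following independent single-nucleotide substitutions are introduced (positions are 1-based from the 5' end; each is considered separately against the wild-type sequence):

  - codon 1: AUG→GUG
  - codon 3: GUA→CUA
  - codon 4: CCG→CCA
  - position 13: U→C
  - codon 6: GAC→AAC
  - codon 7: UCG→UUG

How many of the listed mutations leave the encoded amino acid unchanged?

1

Codon 1: AUG (Met) → GUG (Val) — missense.
Codon 3: GUA (Val) → CUA (Leu) — missense.
Codon 4: CCG (Pro) → CCA (Pro) — synonymous.
Codon 5: UCU (Ser) → CCU (Pro) — missense.
Codon 6: GAC (Asp) → AAC (Asn) — missense.
Codon 7: UCG (Ser) → UUG (Leu) — missense.
Synonymous: 1 of 6.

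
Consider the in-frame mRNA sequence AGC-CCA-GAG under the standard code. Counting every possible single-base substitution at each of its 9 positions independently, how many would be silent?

5

Codon 1 (AGC, Ser): 1 synonymous substitution.
Codon 2 (CCA, Pro): 3 synonymous substitutions.
Codon 3 (GAG, Glu): 1 synonymous substitution.
Total: 1 + 3 + 1 = 5.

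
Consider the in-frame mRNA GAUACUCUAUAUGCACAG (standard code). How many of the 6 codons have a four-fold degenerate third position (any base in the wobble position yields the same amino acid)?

3

Codon 1 GAU (Asp): third position 2-fold.
Codon 2 ACU (Thr): third position 4-fold.
Codon 3 CUA (Leu): third position 4-fold.
Codon 4 UAU (Tyr): third position 2-fold.
Codon 5 GCA (Ala): third position 4-fold.
Codon 6 CAG (Gln): third position 2-fold.
Four-fold degenerate third positions: 3.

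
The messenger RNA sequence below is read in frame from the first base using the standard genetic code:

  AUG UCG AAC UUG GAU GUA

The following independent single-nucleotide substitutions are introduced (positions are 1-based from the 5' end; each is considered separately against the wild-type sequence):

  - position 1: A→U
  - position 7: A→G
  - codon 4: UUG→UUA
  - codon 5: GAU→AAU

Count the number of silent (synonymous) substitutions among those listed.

Codon 1: AUG (Met) → UUG (Leu) — missense.
Codon 3: AAC (Asn) → GAC (Asp) — missense.
Codon 4: UUG (Leu) → UUA (Leu) — synonymous.
Codon 5: GAU (Asp) → AAU (Asn) — missense.
Synonymous: 1 of 4.

1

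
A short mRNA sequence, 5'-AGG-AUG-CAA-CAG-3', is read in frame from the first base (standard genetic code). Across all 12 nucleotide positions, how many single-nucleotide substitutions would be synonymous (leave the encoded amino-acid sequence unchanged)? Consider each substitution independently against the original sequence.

Codon 1 (AGG, Arg): 2 synonymous substitutions.
Codon 2 (AUG, Met): 0 synonymous substitutions.
Codon 3 (CAA, Gln): 1 synonymous substitution.
Codon 4 (CAG, Gln): 1 synonymous substitution.
Total: 2 + 0 + 1 + 1 = 4.

4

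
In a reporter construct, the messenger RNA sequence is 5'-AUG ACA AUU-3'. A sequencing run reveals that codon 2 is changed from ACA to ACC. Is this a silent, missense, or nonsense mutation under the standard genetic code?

Position 6 falls in codon 2: ACA → Thr.
After the substitution the codon is ACC → Thr.
Both encode Thr, so the change is synonymous.

silent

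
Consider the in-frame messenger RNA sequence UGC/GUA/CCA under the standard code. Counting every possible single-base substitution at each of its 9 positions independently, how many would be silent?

Codon 1 (UGC, Cys): 1 synonymous substitution.
Codon 2 (GUA, Val): 3 synonymous substitutions.
Codon 3 (CCA, Pro): 3 synonymous substitutions.
Total: 1 + 3 + 3 = 7.

7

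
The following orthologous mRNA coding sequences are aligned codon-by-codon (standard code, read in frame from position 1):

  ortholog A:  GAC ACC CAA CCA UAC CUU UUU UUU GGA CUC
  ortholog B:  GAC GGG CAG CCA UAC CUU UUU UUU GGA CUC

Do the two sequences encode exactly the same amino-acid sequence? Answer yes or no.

Codon 1: GAC Asp / GAC Asp — identical.
Codon 2: ACC Thr / GGG Gly — nonsynonymous.
Codon 3: CAA Gln / CAG Gln — synonymous.
Codon 4: CCA Pro / CCA Pro — identical.
Codon 5: UAC Tyr / UAC Tyr — identical.
Codon 6: CUU Leu / CUU Leu — identical.
Codon 7: UUU Phe / UUU Phe — identical.
Codon 8: UUU Phe / UUU Phe — identical.
Codon 9: GGA Gly / GGA Gly — identical.
Codon 10: CUC Leu / CUC Leu — identical.
Nonsynonymous differences: 1 → different protein.

no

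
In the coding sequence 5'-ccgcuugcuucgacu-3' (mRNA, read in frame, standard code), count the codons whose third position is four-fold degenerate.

5

Codon 1 CCG (Pro): third position 4-fold.
Codon 2 CUU (Leu): third position 4-fold.
Codon 3 GCU (Ala): third position 4-fold.
Codon 4 UCG (Ser): third position 4-fold.
Codon 5 ACU (Thr): third position 4-fold.
Four-fold degenerate third positions: 5.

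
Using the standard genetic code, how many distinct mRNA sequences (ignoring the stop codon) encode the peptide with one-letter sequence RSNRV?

1728

Arg: 6 codons.
Ser: 6 codons.
Asn: 2 codons.
Arg: 6 codons.
Val: 4 codons.
6 × 6 × 2 × 6 × 4 = 1728.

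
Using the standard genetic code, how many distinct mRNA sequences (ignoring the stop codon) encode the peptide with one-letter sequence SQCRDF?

Ser: 6 codons.
Gln: 2 codons.
Cys: 2 codons.
Arg: 6 codons.
Asp: 2 codons.
Phe: 2 codons.
6 × 2 × 2 × 6 × 2 × 2 = 576.

576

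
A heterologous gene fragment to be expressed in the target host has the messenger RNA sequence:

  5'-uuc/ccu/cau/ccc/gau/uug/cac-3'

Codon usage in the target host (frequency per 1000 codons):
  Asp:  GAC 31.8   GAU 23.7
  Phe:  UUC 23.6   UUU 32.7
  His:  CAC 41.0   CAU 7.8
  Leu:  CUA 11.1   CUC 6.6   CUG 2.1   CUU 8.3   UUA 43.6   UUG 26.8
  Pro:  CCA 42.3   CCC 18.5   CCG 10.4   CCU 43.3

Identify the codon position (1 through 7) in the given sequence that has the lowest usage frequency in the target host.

Codon 1 UUC (Phe): 23.6 per 1000.
Codon 2 CCU (Pro): 43.3 per 1000.
Codon 3 CAU (His): 7.8 per 1000.
Codon 4 CCC (Pro): 18.5 per 1000.
Codon 5 GAU (Asp): 23.7 per 1000.
Codon 6 UUG (Leu): 26.8 per 1000.
Codon 7 CAC (His): 41.0 per 1000.
Lowest frequency is 7.8 at codon 3.

3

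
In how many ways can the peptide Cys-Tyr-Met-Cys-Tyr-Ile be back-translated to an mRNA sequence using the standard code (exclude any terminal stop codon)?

48

Cys: 2 codons.
Tyr: 2 codons.
Met: 1 codon.
Cys: 2 codons.
Tyr: 2 codons.
Ile: 3 codons.
2 × 2 × 1 × 2 × 2 × 3 = 48.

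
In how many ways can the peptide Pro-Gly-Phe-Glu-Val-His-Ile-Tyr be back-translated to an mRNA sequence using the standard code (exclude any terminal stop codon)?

Pro: 4 codons.
Gly: 4 codons.
Phe: 2 codons.
Glu: 2 codons.
Val: 4 codons.
His: 2 codons.
Ile: 3 codons.
Tyr: 2 codons.
4 × 4 × 2 × 2 × 4 × 2 × 3 × 2 = 3072.

3072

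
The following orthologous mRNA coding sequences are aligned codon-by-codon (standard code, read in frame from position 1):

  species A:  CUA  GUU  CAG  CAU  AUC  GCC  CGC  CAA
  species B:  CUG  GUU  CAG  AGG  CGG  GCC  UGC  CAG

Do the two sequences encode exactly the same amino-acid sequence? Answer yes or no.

Codon 1: CUA Leu / CUG Leu — synonymous.
Codon 2: GUU Val / GUU Val — identical.
Codon 3: CAG Gln / CAG Gln — identical.
Codon 4: CAU His / AGG Arg — nonsynonymous.
Codon 5: AUC Ile / CGG Arg — nonsynonymous.
Codon 6: GCC Ala / GCC Ala — identical.
Codon 7: CGC Arg / UGC Cys — nonsynonymous.
Codon 8: CAA Gln / CAG Gln — synonymous.
Nonsynonymous differences: 3 → different protein.

no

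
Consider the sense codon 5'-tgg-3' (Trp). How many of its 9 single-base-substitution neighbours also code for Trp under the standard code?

Position 1: none → 0 synonymous.
Position 2: none → 0 synonymous.
Position 3: none → 0 synonymous.
Total: 0 + 0 + 0 = 0.

0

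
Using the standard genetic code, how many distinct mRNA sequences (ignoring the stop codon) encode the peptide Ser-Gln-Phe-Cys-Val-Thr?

768

Ser: 6 codons.
Gln: 2 codons.
Phe: 2 codons.
Cys: 2 codons.
Val: 4 codons.
Thr: 4 codons.
6 × 2 × 2 × 2 × 4 × 4 = 768.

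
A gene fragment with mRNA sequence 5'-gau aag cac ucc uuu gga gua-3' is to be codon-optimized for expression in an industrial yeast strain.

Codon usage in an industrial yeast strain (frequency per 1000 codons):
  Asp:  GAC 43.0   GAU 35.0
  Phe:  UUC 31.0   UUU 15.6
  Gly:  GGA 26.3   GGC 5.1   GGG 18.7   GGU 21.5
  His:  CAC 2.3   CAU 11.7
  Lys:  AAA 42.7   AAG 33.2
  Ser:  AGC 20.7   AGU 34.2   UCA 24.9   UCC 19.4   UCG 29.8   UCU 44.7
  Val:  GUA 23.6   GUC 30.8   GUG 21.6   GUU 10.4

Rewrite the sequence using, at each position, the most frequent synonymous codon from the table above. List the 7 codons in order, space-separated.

Codon 1 (Asp): best is GAC at 43.0.
Codon 2 (Lys): best is AAA at 42.7.
Codon 3 (His): best is CAU at 11.7.
Codon 4 (Ser): best is UCU at 44.7.
Codon 5 (Phe): best is UUC at 31.0.
Codon 6 (Gly): best is GGA at 26.3.
Codon 7 (Val): best is GUC at 30.8.

GAC AAA CAU UCU UUC GGA GUC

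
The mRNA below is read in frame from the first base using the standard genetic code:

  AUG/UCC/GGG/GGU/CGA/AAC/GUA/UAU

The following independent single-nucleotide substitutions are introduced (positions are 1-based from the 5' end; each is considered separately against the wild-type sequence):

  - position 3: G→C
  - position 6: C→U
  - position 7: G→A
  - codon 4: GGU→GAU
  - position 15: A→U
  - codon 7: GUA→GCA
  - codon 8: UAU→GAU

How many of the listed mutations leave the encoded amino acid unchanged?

Codon 1: AUG (Met) → AUC (Ile) — missense.
Codon 2: UCC (Ser) → UCU (Ser) — synonymous.
Codon 3: GGG (Gly) → AGG (Arg) — missense.
Codon 4: GGU (Gly) → GAU (Asp) — missense.
Codon 5: CGA (Arg) → CGU (Arg) — synonymous.
Codon 7: GUA (Val) → GCA (Ala) — missense.
Codon 8: UAU (Tyr) → GAU (Asp) — missense.
Synonymous: 2 of 7.

2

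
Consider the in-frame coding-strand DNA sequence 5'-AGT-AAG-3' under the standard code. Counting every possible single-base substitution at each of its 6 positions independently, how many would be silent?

Codon 1 (AGT, Ser): 1 synonymous substitution.
Codon 2 (AAG, Lys): 1 synonymous substitution.
Total: 1 + 1 = 2.

2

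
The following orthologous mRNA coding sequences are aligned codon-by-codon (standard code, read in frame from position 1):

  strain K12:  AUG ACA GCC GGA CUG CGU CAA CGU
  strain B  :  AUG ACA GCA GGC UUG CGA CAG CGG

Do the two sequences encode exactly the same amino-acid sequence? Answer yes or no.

Codon 1: AUG Met / AUG Met — identical.
Codon 2: ACA Thr / ACA Thr — identical.
Codon 3: GCC Ala / GCA Ala — synonymous.
Codon 4: GGA Gly / GGC Gly — synonymous.
Codon 5: CUG Leu / UUG Leu — synonymous.
Codon 6: CGU Arg / CGA Arg — synonymous.
Codon 7: CAA Gln / CAG Gln — synonymous.
Codon 8: CGU Arg / CGG Arg — synonymous.
Nonsynonymous differences: 0 → same protein.

yes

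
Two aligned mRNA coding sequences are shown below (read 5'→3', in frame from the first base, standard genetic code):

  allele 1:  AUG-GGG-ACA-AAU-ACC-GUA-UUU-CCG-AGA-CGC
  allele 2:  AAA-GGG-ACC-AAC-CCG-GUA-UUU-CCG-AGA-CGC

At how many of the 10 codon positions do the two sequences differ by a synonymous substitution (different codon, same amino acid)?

2

Codon 1: AUG Met / AAA Lys — nonsynonymous.
Codon 2: GGG Gly / GGG Gly — identical.
Codon 3: ACA Thr / ACC Thr — synonymous.
Codon 4: AAU Asn / AAC Asn — synonymous.
Codon 5: ACC Thr / CCG Pro — nonsynonymous.
Codon 6: GUA Val / GUA Val — identical.
Codon 7: UUU Phe / UUU Phe — identical.
Codon 8: CCG Pro / CCG Pro — identical.
Codon 9: AGA Arg / AGA Arg — identical.
Codon 10: CGC Arg / CGC Arg — identical.
Synonymous differences: 2.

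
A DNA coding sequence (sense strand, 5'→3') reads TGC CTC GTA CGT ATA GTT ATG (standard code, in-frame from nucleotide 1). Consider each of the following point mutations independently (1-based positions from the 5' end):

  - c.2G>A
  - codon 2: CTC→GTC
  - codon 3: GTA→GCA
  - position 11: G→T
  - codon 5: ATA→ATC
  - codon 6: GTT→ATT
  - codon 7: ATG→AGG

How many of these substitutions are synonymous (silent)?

Codon 1: TGC (Cys) → TAC (Tyr) — missense.
Codon 2: CTC (Leu) → GTC (Val) — missense.
Codon 3: GTA (Val) → GCA (Ala) — missense.
Codon 4: CGT (Arg) → CTT (Leu) — missense.
Codon 5: ATA (Ile) → ATC (Ile) — synonymous.
Codon 6: GTT (Val) → ATT (Ile) — missense.
Codon 7: ATG (Met) → AGG (Arg) — missense.
Synonymous: 1 of 7.

1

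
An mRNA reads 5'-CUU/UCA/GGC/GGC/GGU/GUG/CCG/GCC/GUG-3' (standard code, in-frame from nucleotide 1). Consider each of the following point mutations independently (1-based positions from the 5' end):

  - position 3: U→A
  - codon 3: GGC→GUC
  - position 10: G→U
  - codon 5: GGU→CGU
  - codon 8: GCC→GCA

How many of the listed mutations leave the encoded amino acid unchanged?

2

Codon 1: CUU (Leu) → CUA (Leu) — synonymous.
Codon 3: GGC (Gly) → GUC (Val) — missense.
Codon 4: GGC (Gly) → UGC (Cys) — missense.
Codon 5: GGU (Gly) → CGU (Arg) — missense.
Codon 8: GCC (Ala) → GCA (Ala) — synonymous.
Synonymous: 2 of 5.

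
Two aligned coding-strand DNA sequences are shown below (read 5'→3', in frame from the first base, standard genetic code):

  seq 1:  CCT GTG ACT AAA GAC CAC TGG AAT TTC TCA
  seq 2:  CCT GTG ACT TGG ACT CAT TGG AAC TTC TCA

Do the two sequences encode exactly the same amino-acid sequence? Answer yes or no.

no

Codon 1: CCT Pro / CCT Pro — identical.
Codon 2: GTG Val / GTG Val — identical.
Codon 3: ACT Thr / ACT Thr — identical.
Codon 4: AAA Lys / TGG Trp — nonsynonymous.
Codon 5: GAC Asp / ACT Thr — nonsynonymous.
Codon 6: CAC His / CAT His — synonymous.
Codon 7: TGG Trp / TGG Trp — identical.
Codon 8: AAT Asn / AAC Asn — synonymous.
Codon 9: TTC Phe / TTC Phe — identical.
Codon 10: TCA Ser / TCA Ser — identical.
Nonsynonymous differences: 2 → different protein.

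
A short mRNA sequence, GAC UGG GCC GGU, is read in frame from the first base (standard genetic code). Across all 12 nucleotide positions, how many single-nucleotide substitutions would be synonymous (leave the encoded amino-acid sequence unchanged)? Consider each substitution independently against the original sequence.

Codon 1 (GAC, Asp): 1 synonymous substitution.
Codon 2 (UGG, Trp): 0 synonymous substitutions.
Codon 3 (GCC, Ala): 3 synonymous substitutions.
Codon 4 (GGU, Gly): 3 synonymous substitutions.
Total: 1 + 0 + 3 + 3 = 7.

7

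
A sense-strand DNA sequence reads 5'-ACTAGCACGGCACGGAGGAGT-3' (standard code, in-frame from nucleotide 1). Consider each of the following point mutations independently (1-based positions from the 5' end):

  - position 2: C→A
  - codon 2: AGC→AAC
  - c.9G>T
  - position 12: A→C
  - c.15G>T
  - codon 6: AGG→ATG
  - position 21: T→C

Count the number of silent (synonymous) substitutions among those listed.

4

Codon 1: ACT (Thr) → AAT (Asn) — missense.
Codon 2: AGC (Ser) → AAC (Asn) — missense.
Codon 3: ACG (Thr) → ACT (Thr) — synonymous.
Codon 4: GCA (Ala) → GCC (Ala) — synonymous.
Codon 5: CGG (Arg) → CGT (Arg) — synonymous.
Codon 6: AGG (Arg) → ATG (Met) — missense.
Codon 7: AGT (Ser) → AGC (Ser) — synonymous.
Synonymous: 4 of 7.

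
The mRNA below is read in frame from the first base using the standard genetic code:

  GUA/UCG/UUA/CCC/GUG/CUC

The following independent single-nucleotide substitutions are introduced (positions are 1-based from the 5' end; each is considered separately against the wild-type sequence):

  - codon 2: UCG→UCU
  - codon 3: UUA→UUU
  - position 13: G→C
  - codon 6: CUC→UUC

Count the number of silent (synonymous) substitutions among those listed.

1

Codon 2: UCG (Ser) → UCU (Ser) — synonymous.
Codon 3: UUA (Leu) → UUU (Phe) — missense.
Codon 5: GUG (Val) → CUG (Leu) — missense.
Codon 6: CUC (Leu) → UUC (Phe) — missense.
Synonymous: 1 of 4.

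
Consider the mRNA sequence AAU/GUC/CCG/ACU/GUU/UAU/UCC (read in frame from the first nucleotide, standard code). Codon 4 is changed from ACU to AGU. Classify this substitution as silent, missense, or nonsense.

Position 11 falls in codon 4: ACU → Thr.
After the substitution the codon is AGU → Ser.
Thr ≠ Ser, so this is a missense mutation.

missense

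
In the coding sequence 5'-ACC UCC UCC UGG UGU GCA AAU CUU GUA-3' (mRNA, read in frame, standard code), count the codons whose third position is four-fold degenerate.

Codon 1 ACC (Thr): third position 4-fold.
Codon 2 UCC (Ser): third position 4-fold.
Codon 3 UCC (Ser): third position 4-fold.
Codon 4 UGG (Trp): third position 1-fold.
Codon 5 UGU (Cys): third position 2-fold.
Codon 6 GCA (Ala): third position 4-fold.
Codon 7 AAU (Asn): third position 2-fold.
Codon 8 CUU (Leu): third position 4-fold.
Codon 9 GUA (Val): third position 4-fold.
Four-fold degenerate third positions: 6.

6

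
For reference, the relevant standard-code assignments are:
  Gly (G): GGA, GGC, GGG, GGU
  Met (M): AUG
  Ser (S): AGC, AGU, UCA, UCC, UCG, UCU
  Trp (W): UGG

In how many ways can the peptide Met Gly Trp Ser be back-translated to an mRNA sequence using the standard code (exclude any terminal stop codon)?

Met: 1 codon.
Gly: 4 codons.
Trp: 1 codon.
Ser: 6 codons.
1 × 4 × 1 × 6 = 24.

24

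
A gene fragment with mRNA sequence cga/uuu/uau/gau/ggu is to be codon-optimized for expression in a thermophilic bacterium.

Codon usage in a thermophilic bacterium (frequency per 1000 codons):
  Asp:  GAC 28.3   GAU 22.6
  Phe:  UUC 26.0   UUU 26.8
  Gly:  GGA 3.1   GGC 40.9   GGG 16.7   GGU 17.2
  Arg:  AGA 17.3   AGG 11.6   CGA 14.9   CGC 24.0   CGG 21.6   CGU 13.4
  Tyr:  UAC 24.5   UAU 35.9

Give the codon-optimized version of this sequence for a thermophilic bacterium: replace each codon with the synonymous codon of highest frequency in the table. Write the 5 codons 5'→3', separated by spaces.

CGC UUU UAU GAC GGC

Codon 1 (Arg): best is CGC at 24.0.
Codon 2 (Phe): best is UUU at 26.8.
Codon 3 (Tyr): best is UAU at 35.9.
Codon 4 (Asp): best is GAC at 28.3.
Codon 5 (Gly): best is GGC at 40.9.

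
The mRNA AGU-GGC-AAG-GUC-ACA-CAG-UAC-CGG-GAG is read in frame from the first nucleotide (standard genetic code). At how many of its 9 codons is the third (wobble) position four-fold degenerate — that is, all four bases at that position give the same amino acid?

4

Codon 1 AGU (Ser): third position 2-fold.
Codon 2 GGC (Gly): third position 4-fold.
Codon 3 AAG (Lys): third position 2-fold.
Codon 4 GUC (Val): third position 4-fold.
Codon 5 ACA (Thr): third position 4-fold.
Codon 6 CAG (Gln): third position 2-fold.
Codon 7 UAC (Tyr): third position 2-fold.
Codon 8 CGG (Arg): third position 4-fold.
Codon 9 GAG (Glu): third position 2-fold.
Four-fold degenerate third positions: 4.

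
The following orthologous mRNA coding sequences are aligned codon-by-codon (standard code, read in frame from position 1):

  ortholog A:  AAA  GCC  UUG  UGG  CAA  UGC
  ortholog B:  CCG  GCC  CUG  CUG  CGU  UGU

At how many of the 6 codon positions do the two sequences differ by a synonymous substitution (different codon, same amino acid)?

2

Codon 1: AAA Lys / CCG Pro — nonsynonymous.
Codon 2: GCC Ala / GCC Ala — identical.
Codon 3: UUG Leu / CUG Leu — synonymous.
Codon 4: UGG Trp / CUG Leu — nonsynonymous.
Codon 5: CAA Gln / CGU Arg — nonsynonymous.
Codon 6: UGC Cys / UGU Cys — synonymous.
Synonymous differences: 2.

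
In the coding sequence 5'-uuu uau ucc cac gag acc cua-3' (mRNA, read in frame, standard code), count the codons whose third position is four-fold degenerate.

3

Codon 1 UUU (Phe): third position 2-fold.
Codon 2 UAU (Tyr): third position 2-fold.
Codon 3 UCC (Ser): third position 4-fold.
Codon 4 CAC (His): third position 2-fold.
Codon 5 GAG (Glu): third position 2-fold.
Codon 6 ACC (Thr): third position 4-fold.
Codon 7 CUA (Leu): third position 4-fold.
Four-fold degenerate third positions: 3.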